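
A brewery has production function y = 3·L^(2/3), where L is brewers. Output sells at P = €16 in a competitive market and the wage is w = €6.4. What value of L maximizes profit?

MP_L = (2/3)·3·L^(-1/3) = 2·L^(-1/3).
Profit maximization for a price taker requires P·MP_L = w: 16·2·L^(-1/3) = 6.4.
So L^(-1/3) = 0.2, which gives L = 125.

L* = 125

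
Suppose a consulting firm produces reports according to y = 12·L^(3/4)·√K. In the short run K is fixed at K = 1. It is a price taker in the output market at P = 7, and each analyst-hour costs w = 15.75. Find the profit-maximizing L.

L* = 256

With K = 1, MP_L = (3/4)·12·L^(-1/4)·1^(1/2) = 9·L^(-1/4).
Profit maximization for a price taker requires P·MP_L = w: 7·9·L^(-1/4) = 15.75.
So L^(-1/4) = 0.25, which gives L = 256.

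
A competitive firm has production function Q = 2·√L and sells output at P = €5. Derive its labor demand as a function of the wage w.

MP_L = (1/2)·2·L^(-1/2) = L^(-1/2).
Setting P·MP_L = w: 5·L^(-1/2) = w.
Solving for L: L^(-1/2) = w/5, so L = (5/w)^(2).

L(w) = 25/w²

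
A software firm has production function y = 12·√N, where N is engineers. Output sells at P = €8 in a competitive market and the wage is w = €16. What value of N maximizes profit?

N* = 9

MP_N = (1/2)·12·N^(-1/2) = 6·N^(-1/2).
Profit maximization for a price taker requires P·MP_N = w: 8·6·N^(-1/2) = 16.
So N^(-1/2) = 1/3, which gives N = 9.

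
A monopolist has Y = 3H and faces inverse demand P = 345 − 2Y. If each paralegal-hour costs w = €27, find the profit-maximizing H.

Marginal revenue from the inverse demand is MR = 345 − 4Y.
The marginal product is MP_H = 3.
A monopolist hires until marginal revenue product equals the wage: MR·MP_H = w.
(345 − 12H)·3 = 27, so H = 28.

H* = 28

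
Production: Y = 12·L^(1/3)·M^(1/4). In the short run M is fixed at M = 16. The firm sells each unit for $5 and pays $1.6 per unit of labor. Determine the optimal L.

L* = 125

With M = 16, MP_L = (1/3)·12·L^(-2/3)·16^(1/4) = 8·L^(-2/3).
Profit maximization for a price taker requires P·MP_L = w: 5·8·L^(-2/3) = 1.6.
So L^(-2/3) = 0.04, which gives L = 125.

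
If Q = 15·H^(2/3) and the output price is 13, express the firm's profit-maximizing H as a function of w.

H(w) = 2197000/w³

MP_H = (2/3)·15·H^(-1/3) = 10·H^(-1/3).
Setting P·MP_H = w: 130·H^(-1/3) = w.
Solving for H: H^(-1/3) = w/130, so H = (130/w)^(3).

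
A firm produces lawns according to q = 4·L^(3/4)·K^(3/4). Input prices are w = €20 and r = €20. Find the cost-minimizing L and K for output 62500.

L* = 625, K* = 625

Cost minimization requires the marginal rate of technical substitution to equal the input-price ratio: MP_L/MP_K = w/r.
Here MP_L/MP_K = (3/4)·(K/L)/(3/4) = (K/L). Setting this equal to 20/20 = 1 gives K = L.
Substituting into q = 62500: 4·L^(3/4)·(L)^(3/4) = 62500.
Solving, L = 625 and K = 625.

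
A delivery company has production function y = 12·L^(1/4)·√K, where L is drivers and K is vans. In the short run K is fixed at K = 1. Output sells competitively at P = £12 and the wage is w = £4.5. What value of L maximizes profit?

With K = 1, MP_L = (1/4)·12·L^(-3/4)·1^(1/2) = 3·L^(-3/4).
Profit maximization for a price taker requires P·MP_L = w: 12·3·L^(-3/4) = 4.5.
So L^(-3/4) = 0.125, which gives L = 16.

L* = 16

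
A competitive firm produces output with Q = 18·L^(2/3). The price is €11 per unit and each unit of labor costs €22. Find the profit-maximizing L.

MP_L = (2/3)·18·L^(-1/3) = 12·L^(-1/3).
Profit maximization for a price taker requires P·MP_L = w: 11·12·L^(-1/3) = 22.
So L^(-1/3) = 1/6, which gives L = 216.

L* = 216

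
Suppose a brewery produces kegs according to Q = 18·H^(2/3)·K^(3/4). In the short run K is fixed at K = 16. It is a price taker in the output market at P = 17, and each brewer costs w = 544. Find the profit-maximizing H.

With K = 16, MP_H = (2/3)·18·H^(-1/3)·16^(3/4) = 96·H^(-1/3).
Profit maximization for a price taker requires P·MP_H = w: 17·96·H^(-1/3) = 544.
So H^(-1/3) = 1/3, which gives H = 27.

H* = 27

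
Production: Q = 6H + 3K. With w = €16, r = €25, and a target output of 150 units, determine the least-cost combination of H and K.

H* = 25, K* = 0

The inputs are perfect substitutes, so the firm uses whichever has the lower cost per unit of output.
Cost per unit of output via H is w/6 = 8/3; via K it is r/3 = 25/3. H is cheaper.
Producing Q = 150 with H alone: H = 25, K = 0.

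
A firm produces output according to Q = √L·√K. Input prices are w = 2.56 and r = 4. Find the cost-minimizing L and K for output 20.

L* = 25, K* = 16

Cost minimization requires the marginal rate of technical substitution to equal the input-price ratio: MP_L/MP_K = w/r.
Here MP_L/MP_K = (1/2)·(K/L)/(1/2) = (K/L). Setting this equal to 2.56/4 = 0.64 gives K = 0.64L.
Substituting into Q = 20: L^(1/2)·(0.64L)^(1/2) = 20.
Solving, L = 25 and K = 16.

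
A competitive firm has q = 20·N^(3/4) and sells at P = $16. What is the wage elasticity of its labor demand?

ε = -4

MP_N = (3/4)·20·N^(-1/4), so P·MP_N = w gives 240·N^(-1/4) = w.
Solving, N(w) = (240/w)^(4). This is a constant-elasticity form: N ∝ w^(−4), so ε = −4.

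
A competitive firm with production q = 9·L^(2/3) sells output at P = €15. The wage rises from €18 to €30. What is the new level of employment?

From P·MP_L = w with MP_L = 6·L^(-1/3), the labor demand is L(w) = (90/w)^(3).
At w = 18: L = 125. At w = 30: L = 27.

L* = 27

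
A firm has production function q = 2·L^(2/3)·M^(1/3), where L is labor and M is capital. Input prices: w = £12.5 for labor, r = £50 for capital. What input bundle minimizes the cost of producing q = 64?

Cost minimization requires the marginal rate of technical substitution to equal the input-price ratio: MP_L/MP_M = w/r.
Here MP_L/MP_M = (2/3)·(M/L)/(1/3) = 2·(M/L). Setting this equal to 12.5/50 = 0.25 gives M = 0.125L.
Substituting into q = 64: 2·L^(2/3)·(0.125L)^(1/3) = 64.
Solving, L = 64 and M = 8.

L* = 64, M* = 8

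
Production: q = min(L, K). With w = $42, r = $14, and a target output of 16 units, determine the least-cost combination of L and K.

L* = 16, K* = 16

With a fixed-proportions technology, the cost-minimizing bundle uses no slack in either input: L = K = q.
So L = 16 and K = 16.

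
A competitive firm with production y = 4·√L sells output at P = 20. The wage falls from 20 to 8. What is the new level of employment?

L* = 25

From P·MP_L = w with MP_L = 2·L^(-1/2), the labor demand is L(w) = (40/w)^(2).
At w = 20: L = 4. At w = 8: L = 25.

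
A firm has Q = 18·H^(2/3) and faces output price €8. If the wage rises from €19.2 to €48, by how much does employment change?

From P·MP_H = w with MP_H = 12·H^(-1/3), the labor demand is H(w) = (96/w)^(3).
At w = 19.2: H = 125. At w = 48: H = 8.
ΔH = 8 − 125 = -117.

ΔH = -117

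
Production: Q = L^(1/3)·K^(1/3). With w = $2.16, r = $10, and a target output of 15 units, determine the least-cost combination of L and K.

Cost minimization requires the marginal rate of technical substitution to equal the input-price ratio: MP_L/MP_K = w/r.
Here MP_L/MP_K = (1/3)·(K/L)/(1/3) = (K/L). Setting this equal to 2.16/10 = 0.216 gives K = 0.216L.
Substituting into Q = 15: L^(1/3)·(0.216L)^(1/3) = 15.
Solving, L = 125 and K = 27.

L* = 125, K* = 27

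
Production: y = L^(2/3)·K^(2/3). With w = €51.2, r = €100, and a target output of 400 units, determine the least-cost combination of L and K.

Cost minimization requires the marginal rate of technical substitution to equal the input-price ratio: MP_L/MP_K = w/r.
Here MP_L/MP_K = (2/3)·(K/L)/(2/3) = (K/L). Setting this equal to 51.2/100 = 0.512 gives K = 0.512L.
Substituting into y = 400: L^(2/3)·(0.512L)^(2/3) = 400.
Solving, L = 125 and K = 64.

L* = 125, K* = 64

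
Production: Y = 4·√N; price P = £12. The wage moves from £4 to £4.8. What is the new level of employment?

From P·MP_N = w with MP_N = 2·N^(-1/2), the labor demand is N(w) = (24/w)^(2).
At w = 4: N = 36. At w = 4.8: N = 25.

N* = 25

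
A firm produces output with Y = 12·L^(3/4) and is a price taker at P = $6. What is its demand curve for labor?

MP_L = (3/4)·12·L^(-1/4) = 9·L^(-1/4).
Setting P·MP_L = w: 54·L^(-1/4) = w.
Solving for L: L^(-1/4) = w/54, so L = (54/w)^(4).

L(w) = 8503056/w^(4)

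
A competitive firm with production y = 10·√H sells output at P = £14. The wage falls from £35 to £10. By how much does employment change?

From P·MP_H = w with MP_H = 5·H^(-1/2), the labor demand is H(w) = (70/w)^(2).
At w = 35: H = 4. At w = 10: H = 49.
ΔH = 49 − 4 = 45.

ΔH = 45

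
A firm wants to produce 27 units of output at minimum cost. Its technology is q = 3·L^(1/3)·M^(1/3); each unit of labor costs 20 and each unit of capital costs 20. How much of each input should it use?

L* = 27, M* = 27

Cost minimization requires the marginal rate of technical substitution to equal the input-price ratio: MP_L/MP_M = w/r.
Here MP_L/MP_M = (1/3)·(M/L)/(1/3) = (M/L). Setting this equal to 20/20 = 1 gives M = L.
Substituting into q = 27: 3·L^(1/3)·(L)^(1/3) = 27.
Solving, L = 27 and M = 27.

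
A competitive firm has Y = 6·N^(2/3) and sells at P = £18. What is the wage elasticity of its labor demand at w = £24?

ε = -3

MP_N = (2/3)·6·N^(-1/3), so P·MP_N = w gives 72·N^(-1/3) = w.
Solving, N(w) = (72/w)^(3). This is a constant-elasticity form: N ∝ w^(−3), so ε = −3.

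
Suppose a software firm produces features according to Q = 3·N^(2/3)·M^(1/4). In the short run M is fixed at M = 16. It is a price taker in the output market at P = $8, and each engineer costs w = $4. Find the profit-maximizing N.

N* = 512

With M = 16, MP_N = (2/3)·3·N^(-1/3)·16^(1/4) = 4·N^(-1/3).
Profit maximization for a price taker requires P·MP_N = w: 8·4·N^(-1/3) = 4.
So N^(-1/3) = 0.125, which gives N = 512.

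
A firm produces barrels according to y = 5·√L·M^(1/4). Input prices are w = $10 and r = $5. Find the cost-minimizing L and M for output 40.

Cost minimization requires the marginal rate of technical substitution to equal the input-price ratio: MP_L/MP_M = w/r.
Here MP_L/MP_M = (1/2)·(M/L)/(1/4) = 2·(M/L). Setting this equal to 10/5 = 2 gives M = L.
Substituting into y = 40: 5·L^(1/2)·(L)^(1/4) = 40.
Solving, L = 16 and M = 16.

L* = 16, M* = 16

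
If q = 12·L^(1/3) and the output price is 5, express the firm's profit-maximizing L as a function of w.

L(w) = (20/w)^(3/2)

MP_L = (1/3)·12·L^(-2/3) = 4·L^(-2/3).
Setting P·MP_L = w: 20·L^(-2/3) = w.
Solving for L: L^(-2/3) = w/20, so L = (20/w)^(3/2).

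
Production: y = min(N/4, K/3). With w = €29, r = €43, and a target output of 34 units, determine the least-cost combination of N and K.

With a fixed-proportions technology, the cost-minimizing bundle uses no slack in either input: N/4 = K/3 = y.
So N = 4·34 = 136 and K = 3·34 = 102.

N* = 136, K* = 102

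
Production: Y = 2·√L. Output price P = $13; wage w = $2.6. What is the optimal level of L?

L* = 25

MP_L = (1/2)·2·L^(-1/2) = L^(-1/2).
Profit maximization for a price taker requires P·MP_L = w: 13·L^(-1/2) = 2.6.
So L^(-1/2) = 0.2, which gives L = 25.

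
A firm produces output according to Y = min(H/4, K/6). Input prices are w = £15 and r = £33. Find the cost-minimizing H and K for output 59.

H* = 236, K* = 354

With a fixed-proportions technology, the cost-minimizing bundle uses no slack in either input: H/4 = K/6 = Y.
So H = 4·59 = 236 and K = 6·59 = 354.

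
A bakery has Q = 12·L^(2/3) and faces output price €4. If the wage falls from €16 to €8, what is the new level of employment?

From P·MP_L = w with MP_L = 8·L^(-1/3), the labor demand is L(w) = (32/w)^(3).
At w = 16: L = 8. At w = 8: L = 64.

L* = 64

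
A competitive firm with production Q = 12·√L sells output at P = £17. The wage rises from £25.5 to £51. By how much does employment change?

ΔL = -12

From P·MP_L = w with MP_L = 6·L^(-1/2), the labor demand is L(w) = (102/w)^(2).
At w = 25.5: L = 16. At w = 51: L = 4.
ΔL = 4 − 16 = -12.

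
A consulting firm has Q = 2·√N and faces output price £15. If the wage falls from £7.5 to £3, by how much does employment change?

ΔN = 21

From P·MP_N = w with MP_N = N^(-1/2), the labor demand is N(w) = (15/w)^(2).
At w = 7.5: N = 4. At w = 3: N = 25.
ΔN = 25 − 4 = 21.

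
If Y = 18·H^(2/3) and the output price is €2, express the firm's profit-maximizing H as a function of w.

MP_H = (2/3)·18·H^(-1/3) = 12·H^(-1/3).
Setting P·MP_H = w: 24·H^(-1/3) = w.
Solving for H: H^(-1/3) = w/24, so H = (24/w)^(3).

H(w) = 13824/w³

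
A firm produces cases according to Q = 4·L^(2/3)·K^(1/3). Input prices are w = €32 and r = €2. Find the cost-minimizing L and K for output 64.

L* = 8, K* = 64

Cost minimization requires the marginal rate of technical substitution to equal the input-price ratio: MP_L/MP_K = w/r.
Here MP_L/MP_K = (2/3)·(K/L)/(1/3) = 2·(K/L). Setting this equal to 32/2 = 16 gives K = 8L.
Substituting into Q = 64: 4·L^(2/3)·(8L)^(1/3) = 64.
Solving, L = 8 and K = 64.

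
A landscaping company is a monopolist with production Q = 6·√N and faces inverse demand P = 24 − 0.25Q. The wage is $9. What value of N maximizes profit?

N* = 16

Marginal revenue from the inverse demand is MR = 24 − 0.5Q.
The marginal product is MP_N = 3·N^(-1/2).
A monopolist hires until marginal revenue product equals the wage: MR·MP_N = w.
At N, Q = 6·√N. Substituting and solving: (24 − 3·√N)·3·N^(-1/2) = 9 gives N = 16.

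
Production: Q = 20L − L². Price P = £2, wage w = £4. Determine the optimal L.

The marginal product of L is MP_L = 20 − 2L.
A price-taking firm hires until the value of the marginal product equals the wage: P·MP_L = w, so 2·(20 − 2L) = 4.
Then 20 − 2L = 2, giving L = 9.

L* = 9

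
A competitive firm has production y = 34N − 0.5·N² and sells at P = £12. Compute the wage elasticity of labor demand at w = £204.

ε = -1

From P·MP_N = w with MP_N = 34 − N, labor demand is N(w) = 34 − w/12.
dN/dw = −1/(12) = -1/12.
At w = 204, N = 17, so ε = (dN/dw)·(w/N) = (-1/12)·(204/17) = -1.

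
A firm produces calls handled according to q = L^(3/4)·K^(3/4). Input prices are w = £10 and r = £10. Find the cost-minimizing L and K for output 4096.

L* = 256, K* = 256

Cost minimization requires the marginal rate of technical substitution to equal the input-price ratio: MP_L/MP_K = w/r.
Here MP_L/MP_K = (3/4)·(K/L)/(3/4) = (K/L). Setting this equal to 10/10 = 1 gives K = L.
Substituting into q = 4096: L^(3/4)·(L)^(3/4) = 4096.
Solving, L = 256 and K = 256.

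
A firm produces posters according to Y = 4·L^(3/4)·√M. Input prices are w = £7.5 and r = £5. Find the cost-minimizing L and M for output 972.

Cost minimization requires the marginal rate of technical substitution to equal the input-price ratio: MP_L/MP_M = w/r.
Here MP_L/MP_M = (3/4)·(M/L)/(1/2) = 1.5·(M/L). Setting this equal to 7.5/5 = 1.5 gives M = L.
Substituting into Y = 972: 4·L^(3/4)·(L)^(1/2) = 972.
Solving, L = 81 and M = 81.

L* = 81, M* = 81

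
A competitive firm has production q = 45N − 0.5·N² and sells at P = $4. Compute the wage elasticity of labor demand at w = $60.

ε = -0.5

From P·MP_N = w with MP_N = 45 − N, labor demand is N(w) = 45 − w/4.
dN/dw = −1/(4) = -0.25.
At w = 60, N = 30, so ε = (dN/dw)·(w/N) = (-0.25)·(60/30) = -0.5.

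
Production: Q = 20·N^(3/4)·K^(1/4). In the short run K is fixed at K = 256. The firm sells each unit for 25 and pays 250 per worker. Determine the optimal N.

With K = 256, MP_N = (3/4)·20·N^(-1/4)·256^(1/4) = 60·N^(-1/4).
Profit maximization for a price taker requires P·MP_N = w: 25·60·N^(-1/4) = 250.
So N^(-1/4) = 1/6, which gives N = 1296.

N* = 1296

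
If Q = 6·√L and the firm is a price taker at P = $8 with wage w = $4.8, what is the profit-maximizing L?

MP_L = (1/2)·6·L^(-1/2) = 3·L^(-1/2).
Profit maximization for a price taker requires P·MP_L = w: 8·3·L^(-1/2) = 4.8.
So L^(-1/2) = 0.2, which gives L = 25.

L* = 25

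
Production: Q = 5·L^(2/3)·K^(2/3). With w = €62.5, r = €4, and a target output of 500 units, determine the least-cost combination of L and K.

Cost minimization requires the marginal rate of technical substitution to equal the input-price ratio: MP_L/MP_K = w/r.
Here MP_L/MP_K = (2/3)·(K/L)/(2/3) = (K/L). Setting this equal to 62.5/4 = 15.625 gives K = 15.625L.
Substituting into Q = 500: 5·L^(2/3)·(15.625L)^(2/3) = 500.
Solving, L = 8 and K = 125.

L* = 8, K* = 125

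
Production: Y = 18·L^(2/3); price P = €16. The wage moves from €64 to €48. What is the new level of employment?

L* = 64

From P·MP_L = w with MP_L = 12·L^(-1/3), the labor demand is L(w) = (192/w)^(3).
At w = 64: L = 27. At w = 48: L = 64.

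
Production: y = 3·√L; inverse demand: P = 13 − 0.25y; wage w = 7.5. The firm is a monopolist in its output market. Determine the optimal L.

L* = 4

Marginal revenue from the inverse demand is MR = 13 − 0.5y.
The marginal product is MP_L = 1.5·L^(-1/2).
A monopolist hires until marginal revenue product equals the wage: MR·MP_L = w.
At L, y = 3·√L. Substituting and solving: (13 − 1.5·√L)·1.5·L^(-1/2) = 7.5 gives L = 4.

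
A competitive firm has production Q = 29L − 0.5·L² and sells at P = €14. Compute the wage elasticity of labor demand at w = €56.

From P·MP_L = w with MP_L = 29 − L, labor demand is L(w) = 29 − w/14.
dL/dw = −1/(14) = -1/14.
At w = 56, L = 25, so ε = (dL/dw)·(w/L) = (-1/14)·(56/25) = -0.16.

ε = -0.16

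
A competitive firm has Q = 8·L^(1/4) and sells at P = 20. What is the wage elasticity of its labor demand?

ε = -4/3

MP_L = (1/4)·8·L^(-3/4), so P·MP_L = w gives 40·L^(-3/4) = w.
Solving, L(w) = (40/w)^(4/3). This is a constant-elasticity form: L ∝ w^(−4/3), so ε = −4/3.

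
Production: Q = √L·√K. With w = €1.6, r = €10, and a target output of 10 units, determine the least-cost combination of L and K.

L* = 25, K* = 4

Cost minimization requires the marginal rate of technical substitution to equal the input-price ratio: MP_L/MP_K = w/r.
Here MP_L/MP_K = (1/2)·(K/L)/(1/2) = (K/L). Setting this equal to 1.6/10 = 0.16 gives K = 0.16L.
Substituting into Q = 10: L^(1/2)·(0.16L)^(1/2) = 10.
Solving, L = 25 and K = 4.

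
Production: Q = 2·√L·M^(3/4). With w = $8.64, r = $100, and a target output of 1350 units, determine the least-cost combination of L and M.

L* = 625, M* = 81

Cost minimization requires the marginal rate of technical substitution to equal the input-price ratio: MP_L/MP_M = w/r.
Here MP_L/MP_M = (1/2)·(M/L)/(3/4) = (2/3)·(M/L). Setting this equal to 8.64/100 = 0.0864 gives M = 0.1296L.
Substituting into Q = 1350: 2·L^(1/2)·(0.1296L)^(3/4) = 1350.
Solving, L = 625 and M = 81.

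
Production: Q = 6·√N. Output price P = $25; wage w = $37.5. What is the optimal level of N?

MP_N = (1/2)·6·N^(-1/2) = 3·N^(-1/2).
Profit maximization for a price taker requires P·MP_N = w: 25·3·N^(-1/2) = 37.5.
So N^(-1/2) = 0.5, which gives N = 4.

N* = 4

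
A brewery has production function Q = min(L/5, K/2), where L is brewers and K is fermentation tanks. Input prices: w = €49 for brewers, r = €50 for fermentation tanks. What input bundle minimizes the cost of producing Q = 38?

With a fixed-proportions technology, the cost-minimizing bundle uses no slack in either input: L/5 = K/2 = Q.
So L = 5·38 = 190 and K = 2·38 = 76.

L* = 190, K* = 76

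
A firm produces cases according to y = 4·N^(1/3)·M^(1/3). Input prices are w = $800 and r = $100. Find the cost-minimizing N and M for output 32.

Cost minimization requires the marginal rate of technical substitution to equal the input-price ratio: MP_N/MP_M = w/r.
Here MP_N/MP_M = (1/3)·(M/N)/(1/3) = (M/N). Setting this equal to 800/100 = 8 gives M = 8N.
Substituting into y = 32: 4·N^(1/3)·(8N)^(1/3) = 32.
Solving, N = 8 and M = 64.

N* = 8, M* = 64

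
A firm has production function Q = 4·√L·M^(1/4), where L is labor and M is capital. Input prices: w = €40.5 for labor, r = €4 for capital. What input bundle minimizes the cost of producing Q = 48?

L* = 16, M* = 81

Cost minimization requires the marginal rate of technical substitution to equal the input-price ratio: MP_L/MP_M = w/r.
Here MP_L/MP_M = (1/2)·(M/L)/(1/4) = 2·(M/L). Setting this equal to 40.5/4 = 10.125 gives M = 5.0625L.
Substituting into Q = 48: 4·L^(1/2)·(5.0625L)^(1/4) = 48.
Solving, L = 16 and M = 81.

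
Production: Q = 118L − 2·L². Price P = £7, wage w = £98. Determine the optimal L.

L* = 26

The marginal product of L is MP_L = 118 − 4L.
A price-taking firm hires until the value of the marginal product equals the wage: P·MP_L = w, so 7·(118 − 4L) = 98.
Then 118 − 4L = 14, giving L = 26.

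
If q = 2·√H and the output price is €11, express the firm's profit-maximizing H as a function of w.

MP_H = (1/2)·2·H^(-1/2) = H^(-1/2).
Setting P·MP_H = w: 11·H^(-1/2) = w.
Solving for H: H^(-1/2) = w/11, so H = (11/w)^(2).

H(w) = 121/w²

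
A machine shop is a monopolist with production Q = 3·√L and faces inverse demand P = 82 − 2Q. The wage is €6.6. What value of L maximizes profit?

L* = 25

Marginal revenue from the inverse demand is MR = 82 − 4Q.
The marginal product is MP_L = 1.5·L^(-1/2).
A monopolist hires until marginal revenue product equals the wage: MR·MP_L = w.
At L, Q = 3·√L. Substituting and solving: (82 − 12·√L)·1.5·L^(-1/2) = 6.6 gives L = 25.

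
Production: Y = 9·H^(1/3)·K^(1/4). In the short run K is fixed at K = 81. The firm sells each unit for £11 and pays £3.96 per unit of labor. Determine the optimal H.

With K = 81, MP_H = (1/3)·9·H^(-2/3)·81^(1/4) = 9·H^(-2/3).
Profit maximization for a price taker requires P·MP_H = w: 11·9·H^(-2/3) = 3.96.
So H^(-2/3) = 0.04, which gives H = 125.

H* = 125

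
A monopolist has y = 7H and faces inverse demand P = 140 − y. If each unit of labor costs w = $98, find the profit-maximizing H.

Marginal revenue from the inverse demand is MR = 140 − 2y.
The marginal product is MP_H = 7.
A monopolist hires until marginal revenue product equals the wage: MR·MP_H = w.
(140 − 14H)·7 = 98, so H = 9.

H* = 9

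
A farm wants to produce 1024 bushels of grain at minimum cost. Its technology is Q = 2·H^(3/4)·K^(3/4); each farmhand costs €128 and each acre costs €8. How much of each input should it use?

H* = 16, K* = 256

Cost minimization requires the marginal rate of technical substitution to equal the input-price ratio: MP_H/MP_K = w/r.
Here MP_H/MP_K = (3/4)·(K/H)/(3/4) = (K/H). Setting this equal to 128/8 = 16 gives K = 16H.
Substituting into Q = 1024: 2·H^(3/4)·(16H)^(3/4) = 1024.
Solving, H = 16 and K = 256.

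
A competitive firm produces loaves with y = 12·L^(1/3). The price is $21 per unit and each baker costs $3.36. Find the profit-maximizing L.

L* = 125

MP_L = (1/3)·12·L^(-2/3) = 4·L^(-2/3).
Profit maximization for a price taker requires P·MP_L = w: 21·4·L^(-2/3) = 3.36.
So L^(-2/3) = 0.04, which gives L = 125.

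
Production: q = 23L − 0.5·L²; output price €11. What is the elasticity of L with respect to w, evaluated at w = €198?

ε = -3.6

From P·MP_L = w with MP_L = 23 − L, labor demand is L(w) = 23 − w/11.
dL/dw = −1/(11) = -1/11.
At w = 198, L = 5, so ε = (dL/dw)·(w/L) = (-1/11)·(198/5) = -3.6.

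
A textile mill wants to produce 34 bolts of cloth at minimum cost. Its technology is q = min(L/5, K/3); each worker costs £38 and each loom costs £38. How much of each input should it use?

L* = 170, K* = 102

With a fixed-proportions technology, the cost-minimizing bundle uses no slack in either input: L/5 = K/3 = q.
So L = 5·34 = 170 and K = 3·34 = 102.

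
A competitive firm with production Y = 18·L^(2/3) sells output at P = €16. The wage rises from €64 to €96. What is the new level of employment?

L* = 8

From P·MP_L = w with MP_L = 12·L^(-1/3), the labor demand is L(w) = (192/w)^(3).
At w = 64: L = 27. At w = 96: L = 8.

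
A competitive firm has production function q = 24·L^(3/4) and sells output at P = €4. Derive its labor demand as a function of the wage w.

MP_L = (3/4)·24·L^(-1/4) = 18·L^(-1/4).
Setting P·MP_L = w: 72·L^(-1/4) = w.
Solving for L: L^(-1/4) = w/72, so L = (72/w)^(4).

L(w) = (72/w)^(4)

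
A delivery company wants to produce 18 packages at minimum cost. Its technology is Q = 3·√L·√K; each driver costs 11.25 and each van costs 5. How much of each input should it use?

L* = 4, K* = 9

Cost minimization requires the marginal rate of technical substitution to equal the input-price ratio: MP_L/MP_K = w/r.
Here MP_L/MP_K = (1/2)·(K/L)/(1/2) = (K/L). Setting this equal to 11.25/5 = 2.25 gives K = 2.25L.
Substituting into Q = 18: 3·L^(1/2)·(2.25L)^(1/2) = 18.
Solving, L = 4 and K = 9.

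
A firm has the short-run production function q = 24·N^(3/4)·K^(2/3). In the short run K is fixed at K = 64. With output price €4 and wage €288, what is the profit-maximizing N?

With K = 64, MP_N = (3/4)·24·N^(-1/4)·64^(2/3) = 288·N^(-1/4).
Profit maximization for a price taker requires P·MP_N = w: 4·288·N^(-1/4) = 288.
So N^(-1/4) = 0.25, which gives N = 256.

N* = 256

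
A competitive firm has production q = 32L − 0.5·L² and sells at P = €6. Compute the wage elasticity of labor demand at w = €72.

From P·MP_L = w with MP_L = 32 − L, labor demand is L(w) = 32 − w/6.
dL/dw = −1/(6) = -1/6.
At w = 72, L = 20, so ε = (dL/dw)·(w/L) = (-1/6)·(72/20) = -0.6.

ε = -0.6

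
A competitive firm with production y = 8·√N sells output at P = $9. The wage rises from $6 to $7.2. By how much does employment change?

From P·MP_N = w with MP_N = 4·N^(-1/2), the labor demand is N(w) = (36/w)^(2).
At w = 6: N = 36. At w = 7.2: N = 25.
ΔN = 25 − 36 = -11.

ΔN = -11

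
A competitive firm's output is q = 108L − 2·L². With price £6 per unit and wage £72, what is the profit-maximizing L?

L* = 24

The marginal product of L is MP_L = 108 − 4L.
A price-taking firm hires until the value of the marginal product equals the wage: P·MP_L = w, so 6·(108 − 4L) = 72.
Then 108 − 4L = 12, giving L = 24.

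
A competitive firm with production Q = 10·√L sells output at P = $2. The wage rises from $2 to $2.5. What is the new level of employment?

L* = 16

From P·MP_L = w with MP_L = 5·L^(-1/2), the labor demand is L(w) = (10/w)^(2).
At w = 2: L = 25. At w = 2.5: L = 16.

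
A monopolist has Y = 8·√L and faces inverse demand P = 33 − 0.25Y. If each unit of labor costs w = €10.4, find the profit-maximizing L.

Marginal revenue from the inverse demand is MR = 33 − 0.5Y.
The marginal product is MP_L = 4·L^(-1/2).
A monopolist hires until marginal revenue product equals the wage: MR·MP_L = w.
At L, Y = 8·√L. Substituting and solving: (33 − 4·√L)·4·L^(-1/2) = 10.4 gives L = 25.

L* = 25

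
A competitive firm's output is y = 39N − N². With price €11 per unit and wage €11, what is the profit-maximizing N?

N* = 19

The marginal product of N is MP_N = 39 − 2N.
A price-taking firm hires until the value of the marginal product equals the wage: P·MP_N = w, so 11·(39 − 2N) = 11.
Then 39 − 2N = 1, giving N = 19.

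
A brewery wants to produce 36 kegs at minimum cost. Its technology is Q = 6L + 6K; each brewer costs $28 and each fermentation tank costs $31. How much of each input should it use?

The inputs are perfect substitutes, so the firm uses whichever has the lower cost per unit of output.
Cost per unit of output via L is w/6 = 14/3; via K it is r/6 = 31/6. L is cheaper.
Producing Q = 36 with L alone: L = 6, K = 0.

L* = 6, K* = 0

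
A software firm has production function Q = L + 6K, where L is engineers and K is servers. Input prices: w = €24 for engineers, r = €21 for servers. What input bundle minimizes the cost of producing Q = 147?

The inputs are perfect substitutes, so the firm uses whichever has the lower cost per unit of output.
Cost per unit of output via L is 24; via K it is 3.5. K is cheaper.
Producing Q = 147 with K alone: L = 0, K = 24.5.

L* = 0, K* = 24.5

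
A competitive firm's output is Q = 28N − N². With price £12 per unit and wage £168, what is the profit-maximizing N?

N* = 7

The marginal product of N is MP_N = 28 − 2N.
A price-taking firm hires until the value of the marginal product equals the wage: P·MP_N = w, so 12·(28 − 2N) = 168.
Then 28 − 2N = 14, giving N = 7.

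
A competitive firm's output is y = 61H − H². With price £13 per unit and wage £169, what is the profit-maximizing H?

H* = 24

The marginal product of H is MP_H = 61 − 2H.
A price-taking firm hires until the value of the marginal product equals the wage: P·MP_H = w, so 13·(61 − 2H) = 169.
Then 61 − 2H = 13, giving H = 24.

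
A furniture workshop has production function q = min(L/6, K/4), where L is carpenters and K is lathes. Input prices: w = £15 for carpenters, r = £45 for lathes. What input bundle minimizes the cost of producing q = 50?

L* = 300, K* = 200

With a fixed-proportions technology, the cost-minimizing bundle uses no slack in either input: L/6 = K/4 = q.
So L = 6·50 = 300 and K = 4·50 = 200.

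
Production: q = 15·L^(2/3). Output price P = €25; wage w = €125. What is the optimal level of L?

L* = 8

MP_L = (2/3)·15·L^(-1/3) = 10·L^(-1/3).
Profit maximization for a price taker requires P·MP_L = w: 25·10·L^(-1/3) = 125.
So L^(-1/3) = 0.5, which gives L = 8.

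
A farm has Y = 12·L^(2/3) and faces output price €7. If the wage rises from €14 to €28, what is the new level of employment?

From P·MP_L = w with MP_L = 8·L^(-1/3), the labor demand is L(w) = (56/w)^(3).
At w = 14: L = 64. At w = 28: L = 8.

L* = 8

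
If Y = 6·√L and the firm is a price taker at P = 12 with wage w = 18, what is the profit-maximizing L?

MP_L = (1/2)·6·L^(-1/2) = 3·L^(-1/2).
Profit maximization for a price taker requires P·MP_L = w: 12·3·L^(-1/2) = 18.
So L^(-1/2) = 0.5, which gives L = 4.

L* = 4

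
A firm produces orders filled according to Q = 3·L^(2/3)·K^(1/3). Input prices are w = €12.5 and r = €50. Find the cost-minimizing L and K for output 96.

Cost minimization requires the marginal rate of technical substitution to equal the input-price ratio: MP_L/MP_K = w/r.
Here MP_L/MP_K = (2/3)·(K/L)/(1/3) = 2·(K/L). Setting this equal to 12.5/50 = 0.25 gives K = 0.125L.
Substituting into Q = 96: 3·L^(2/3)·(0.125L)^(1/3) = 96.
Solving, L = 64 and K = 8.

L* = 64, K* = 8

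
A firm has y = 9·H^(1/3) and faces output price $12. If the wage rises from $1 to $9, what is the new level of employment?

H* = 8

From P·MP_H = w with MP_H = 3·H^(-2/3), the labor demand is H(w) = (36/w)^(3/2).
At w = 1: H = 216. At w = 9: H = 8.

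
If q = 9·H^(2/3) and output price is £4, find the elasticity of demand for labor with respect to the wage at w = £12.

MP_H = (2/3)·9·H^(-1/3), so P·MP_H = w gives 24·H^(-1/3) = w.
Solving, H(w) = (24/w)^(3). This is a constant-elasticity form: H ∝ w^(−3), so ε = −3.

ε = -3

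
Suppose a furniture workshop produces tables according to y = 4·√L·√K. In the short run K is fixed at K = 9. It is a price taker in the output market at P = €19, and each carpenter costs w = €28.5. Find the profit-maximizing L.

L* = 16

With K = 9, MP_L = (1/2)·4·L^(-1/2)·9^(1/2) = 6·L^(-1/2).
Profit maximization for a price taker requires P·MP_L = w: 19·6·L^(-1/2) = 28.5.
So L^(-1/2) = 0.25, which gives L = 16.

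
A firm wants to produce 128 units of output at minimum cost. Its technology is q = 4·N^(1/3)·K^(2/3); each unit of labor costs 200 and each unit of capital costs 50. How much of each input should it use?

Cost minimization requires the marginal rate of technical substitution to equal the input-price ratio: MP_N/MP_K = w/r.
Here MP_N/MP_K = (1/3)·(K/N)/(2/3) = 0.5·(K/N). Setting this equal to 200/50 = 4 gives K = 8N.
Substituting into q = 128: 4·N^(1/3)·(8N)^(2/3) = 128.
Solving, N = 8 and K = 64.

N* = 8, K* = 64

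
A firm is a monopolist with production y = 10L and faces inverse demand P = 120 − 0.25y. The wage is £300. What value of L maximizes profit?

Marginal revenue from the inverse demand is MR = 120 − 0.5y.
The marginal product is MP_L = 10.
A monopolist hires until marginal revenue product equals the wage: MR·MP_L = w.
(120 − 5L)·10 = 300, so L = 18.

L* = 18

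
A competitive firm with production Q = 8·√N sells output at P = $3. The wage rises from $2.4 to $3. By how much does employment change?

From P·MP_N = w with MP_N = 4·N^(-1/2), the labor demand is N(w) = (12/w)^(2).
At w = 2.4: N = 25. At w = 3: N = 16.
ΔN = 16 − 25 = -9.

ΔN = -9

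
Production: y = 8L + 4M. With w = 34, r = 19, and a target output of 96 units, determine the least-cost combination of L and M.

The inputs are perfect substitutes, so the firm uses whichever has the lower cost per unit of output.
Cost per unit of output via L is w/8 = 4.25; via M it is r/4 = 4.75. L is cheaper.
Producing y = 96 with L alone: L = 12, M = 0.

L* = 12, M* = 0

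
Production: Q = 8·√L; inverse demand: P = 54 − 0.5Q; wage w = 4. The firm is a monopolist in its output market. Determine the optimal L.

Marginal revenue from the inverse demand is MR = 54 − Q.
The marginal product is MP_L = 4·L^(-1/2).
A monopolist hires until marginal revenue product equals the wage: MR·MP_L = w.
At L, Q = 8·√L. Substituting and solving: (54 − 8·√L)·4·L^(-1/2) = 4 gives L = 36.

L* = 36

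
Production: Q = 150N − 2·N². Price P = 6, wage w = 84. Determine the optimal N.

The marginal product of N is MP_N = 150 − 4N.
A price-taking firm hires until the value of the marginal product equals the wage: P·MP_N = w, so 6·(150 − 4N) = 84.
Then 150 − 4N = 14, giving N = 34.

N* = 34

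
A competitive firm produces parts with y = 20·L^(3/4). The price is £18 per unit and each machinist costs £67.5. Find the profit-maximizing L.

L* = 256

MP_L = (3/4)·20·L^(-1/4) = 15·L^(-1/4).
Profit maximization for a price taker requires P·MP_L = w: 18·15·L^(-1/4) = 67.5.
So L^(-1/4) = 0.25, which gives L = 256.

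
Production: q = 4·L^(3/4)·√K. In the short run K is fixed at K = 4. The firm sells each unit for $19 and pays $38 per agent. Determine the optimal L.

With K = 4, MP_L = (3/4)·4·L^(-1/4)·4^(1/2) = 6·L^(-1/4).
Profit maximization for a price taker requires P·MP_L = w: 19·6·L^(-1/4) = 38.
So L^(-1/4) = 1/3, which gives L = 81.

L* = 81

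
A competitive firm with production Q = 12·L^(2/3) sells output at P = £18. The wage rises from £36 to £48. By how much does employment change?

From P·MP_L = w with MP_L = 8·L^(-1/3), the labor demand is L(w) = (144/w)^(3).
At w = 36: L = 64. At w = 48: L = 27.
ΔL = 27 − 64 = -37.

ΔL = -37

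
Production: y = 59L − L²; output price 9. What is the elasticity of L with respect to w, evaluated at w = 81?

ε = -0.18

From P·MP_L = w with MP_L = 59 − 2L, labor demand is L(w) = (59 − w/9)/2.
dL/dw = −1/(18) = -1/18.
At w = 81, L = 25, so ε = (dL/dw)·(w/L) = (-1/18)·(81/25) = -0.18.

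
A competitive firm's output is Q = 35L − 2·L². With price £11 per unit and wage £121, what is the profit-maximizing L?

The marginal product of L is MP_L = 35 − 4L.
A price-taking firm hires until the value of the marginal product equals the wage: P·MP_L = w, so 11·(35 − 4L) = 121.
Then 35 − 4L = 11, giving L = 6.

L* = 6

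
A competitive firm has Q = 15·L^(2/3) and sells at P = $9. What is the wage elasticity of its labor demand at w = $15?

MP_L = (2/3)·15·L^(-1/3), so P·MP_L = w gives 90·L^(-1/3) = w.
Solving, L(w) = (90/w)^(3). This is a constant-elasticity form: L ∝ w^(−3), so ε = −3.

ε = -3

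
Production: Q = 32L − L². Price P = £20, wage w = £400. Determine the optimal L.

The marginal product of L is MP_L = 32 − 2L.
A price-taking firm hires until the value of the marginal product equals the wage: P·MP_L = w, so 20·(32 − 2L) = 400.
Then 32 − 2L = 20, giving L = 6.

L* = 6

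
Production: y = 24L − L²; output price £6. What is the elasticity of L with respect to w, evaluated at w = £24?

From P·MP_L = w with MP_L = 24 − 2L, labor demand is L(w) = (24 − w/6)/2.
dL/dw = −1/(12) = -1/12.
At w = 24, L = 10, so ε = (dL/dw)·(w/L) = (-1/12)·(24/10) = -0.2.

ε = -0.2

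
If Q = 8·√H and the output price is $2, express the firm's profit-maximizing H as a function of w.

MP_H = (1/2)·8·H^(-1/2) = 4·H^(-1/2).
Setting P·MP_H = w: 8·H^(-1/2) = w.
Solving for H: H^(-1/2) = w/8, so H = (8/w)^(2).

H(w) = 64/w²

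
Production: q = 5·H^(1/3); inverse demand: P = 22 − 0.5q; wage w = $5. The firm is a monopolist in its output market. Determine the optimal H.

Marginal revenue from the inverse demand is MR = 22 − q.
The marginal product is MP_H = (5/3)·H^(-2/3).
A monopolist hires until marginal revenue product equals the wage: MR·MP_H = w.
At H, q = 5·H^(1/3). Substituting and solving: (22 − 5·H^(1/3))·(5/3)·H^(-2/3) = 5 gives H = 8.

H* = 8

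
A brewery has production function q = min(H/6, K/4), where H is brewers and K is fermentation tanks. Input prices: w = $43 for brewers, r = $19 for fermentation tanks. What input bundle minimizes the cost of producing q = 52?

With a fixed-proportions technology, the cost-minimizing bundle uses no slack in either input: H/6 = K/4 = q.
So H = 6·52 = 312 and K = 4·52 = 208.

H* = 312, K* = 208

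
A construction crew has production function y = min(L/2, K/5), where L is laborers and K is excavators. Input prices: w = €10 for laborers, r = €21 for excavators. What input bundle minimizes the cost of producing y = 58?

L* = 116, K* = 290

With a fixed-proportions technology, the cost-minimizing bundle uses no slack in either input: L/2 = K/5 = y.
So L = 2·58 = 116 and K = 5·58 = 290.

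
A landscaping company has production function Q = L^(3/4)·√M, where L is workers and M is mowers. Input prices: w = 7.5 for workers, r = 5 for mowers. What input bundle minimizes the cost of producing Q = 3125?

L* = 625, M* = 625

Cost minimization requires the marginal rate of technical substitution to equal the input-price ratio: MP_L/MP_M = w/r.
Here MP_L/MP_M = (3/4)·(M/L)/(1/2) = 1.5·(M/L). Setting this equal to 7.5/5 = 1.5 gives M = L.
Substituting into Q = 3125: L^(3/4)·(L)^(1/2) = 3125.
Solving, L = 625 and M = 625.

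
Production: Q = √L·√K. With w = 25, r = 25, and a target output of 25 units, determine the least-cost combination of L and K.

Cost minimization requires the marginal rate of technical substitution to equal the input-price ratio: MP_L/MP_K = w/r.
Here MP_L/MP_K = (1/2)·(K/L)/(1/2) = (K/L). Setting this equal to 25/25 = 1 gives K = L.
Substituting into Q = 25: L^(1/2)·(L)^(1/2) = 25.
Solving, L = 25 and K = 25.

L* = 25, K* = 25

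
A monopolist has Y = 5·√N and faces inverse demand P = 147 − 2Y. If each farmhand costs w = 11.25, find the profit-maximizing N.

N* = 36

Marginal revenue from the inverse demand is MR = 147 − 4Y.
The marginal product is MP_N = 2.5·N^(-1/2).
A monopolist hires until marginal revenue product equals the wage: MR·MP_N = w.
At N, Y = 5·√N. Substituting and solving: (147 − 20·√N)·2.5·N^(-1/2) = 11.25 gives N = 36.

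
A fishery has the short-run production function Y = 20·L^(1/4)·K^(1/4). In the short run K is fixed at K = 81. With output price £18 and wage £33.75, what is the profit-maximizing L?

L* = 16

With K = 81, MP_L = (1/4)·20·L^(-3/4)·81^(1/4) = 15·L^(-3/4).
Profit maximization for a price taker requires P·MP_L = w: 18·15·L^(-3/4) = 33.75.
So L^(-3/4) = 0.125, which gives L = 16.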